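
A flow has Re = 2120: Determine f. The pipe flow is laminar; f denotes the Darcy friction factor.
Formula: f = \frac{64}{Re}
f = 64/2120 = 0.03019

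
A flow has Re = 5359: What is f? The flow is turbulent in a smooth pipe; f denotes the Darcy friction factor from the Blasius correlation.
Formula: f = \frac{0.316}{Re^{0.25}}
f = 0.316/5359^0.25 = 0.03693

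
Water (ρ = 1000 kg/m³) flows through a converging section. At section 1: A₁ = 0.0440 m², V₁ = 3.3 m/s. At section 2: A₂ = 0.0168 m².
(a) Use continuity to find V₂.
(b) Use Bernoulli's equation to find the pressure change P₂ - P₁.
(a) Continuity: A₁V₁=A₂V₂ -> V₂=A₁V₁/A₂=0.0440*3.3/0.0168=8.64 m/s
(b) Bernoulli: P₂-P₁=0.5*rho*(V₁^2-V₂^2)/1000=0.5*1000*(3.3^2-8.64^2)/1000=-31.88 kPa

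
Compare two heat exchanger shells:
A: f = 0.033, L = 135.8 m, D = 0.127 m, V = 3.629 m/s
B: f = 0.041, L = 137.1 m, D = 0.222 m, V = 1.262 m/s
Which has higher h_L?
h_L(A) = 23.69 m, h_L(B) = 2.055 m. Answer: A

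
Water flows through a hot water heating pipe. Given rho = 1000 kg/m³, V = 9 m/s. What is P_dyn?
Formula: P_{dyn} = \frac{1}{2} \rho V^2
P_dyn = 0.5·1000·9²/1000 = 40.5 kPa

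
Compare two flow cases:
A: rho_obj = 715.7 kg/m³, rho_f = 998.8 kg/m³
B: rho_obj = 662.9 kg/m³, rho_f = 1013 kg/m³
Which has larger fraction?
fraction(A) = 0.7166, fraction(B) = 0.6544. Answer: A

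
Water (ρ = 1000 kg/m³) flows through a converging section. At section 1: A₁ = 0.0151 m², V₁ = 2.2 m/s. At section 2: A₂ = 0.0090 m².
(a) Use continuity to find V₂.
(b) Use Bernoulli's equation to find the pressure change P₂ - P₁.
(a) Continuity: A₁V₁=A₂V₂ -> V₂=A₁V₁/A₂=0.0151*2.2/0.0090=3.69 m/s
(b) Bernoulli: P₂-P₁=0.5*rho*(V₁^2-V₂^2)/1000=0.5*1000*(2.2^2-3.69^2)/1000=-4.388 kPa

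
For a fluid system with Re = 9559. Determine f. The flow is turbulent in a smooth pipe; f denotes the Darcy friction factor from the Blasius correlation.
Formula: f = \frac{0.316}{Re^{0.25}}
f = 0.316/9559^0.25 = 0.03196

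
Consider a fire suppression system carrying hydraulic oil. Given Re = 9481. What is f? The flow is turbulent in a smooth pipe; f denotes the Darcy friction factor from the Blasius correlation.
Formula: f = \frac{0.316}{Re^{0.25}}
f = 0.316/9481^0.25 = 0.03202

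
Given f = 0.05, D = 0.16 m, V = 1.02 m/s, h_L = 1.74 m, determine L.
Formula: h_L = f \frac{L}{D} \frac{V^2}{2g}
Substituting knowns: 1.74 = 0.05·(L/0.16)·1.02²/(2·9.81)
Solving for L: L = 1.74·2·9.81·0.16/(0.05·1.02²) = 105 m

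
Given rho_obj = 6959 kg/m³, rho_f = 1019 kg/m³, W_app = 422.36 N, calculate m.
Formula: W_{app} = mg\left(1 - \frac{\rho_f}{\rho_{obj}}\right)
Substituting knowns: 422.36 = m·9.81·(1 − 1019/6959)
Solving for m: m = 422.36/(9.81·(1 − 1019/6959)) = 50.44 kg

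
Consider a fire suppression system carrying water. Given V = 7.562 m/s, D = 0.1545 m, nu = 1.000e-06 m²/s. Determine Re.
Formula: Re = \frac{V D}{\nu}
Re = 7.562·0.1545/1.000e-06 = 1.168e+06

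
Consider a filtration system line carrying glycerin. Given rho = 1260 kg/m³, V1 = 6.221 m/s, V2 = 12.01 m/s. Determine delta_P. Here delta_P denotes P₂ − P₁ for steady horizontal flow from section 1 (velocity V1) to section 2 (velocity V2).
Formula: \Delta P = \frac{1}{2} \rho (V_1^2 - V_2^2)
delta_P = 0.5·1260·(6.221² − 12.01²)/1000 = -66.49 kPa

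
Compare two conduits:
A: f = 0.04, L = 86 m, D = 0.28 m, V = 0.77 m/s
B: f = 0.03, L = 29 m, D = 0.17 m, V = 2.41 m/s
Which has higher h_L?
h_L(A) = 0.3713 m, h_L(B) = 1.515 m. Answer: B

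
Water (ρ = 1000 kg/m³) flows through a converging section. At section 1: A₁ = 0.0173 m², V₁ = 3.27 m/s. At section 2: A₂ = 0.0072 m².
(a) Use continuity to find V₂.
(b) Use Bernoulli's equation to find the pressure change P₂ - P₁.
(a) Continuity: A₁V₁=A₂V₂ -> V₂=A₁V₁/A₂=0.0173*3.27/0.0072=7.86 m/s
(b) Bernoulli: P₂-P₁=0.5*rho*(V₁^2-V₂^2)/1000=0.5*1000*(3.27^2-7.86^2)/1000=-25.54 kPa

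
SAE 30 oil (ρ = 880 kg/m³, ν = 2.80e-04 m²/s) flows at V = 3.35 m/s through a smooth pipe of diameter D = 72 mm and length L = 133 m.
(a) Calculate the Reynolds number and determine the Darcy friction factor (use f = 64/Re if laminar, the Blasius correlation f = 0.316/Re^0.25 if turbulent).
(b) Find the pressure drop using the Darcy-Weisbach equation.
(a) Re = V·D/ν = 3.35·0.072/2.80e-04 = 861.43 → laminar (Re < 2300); f = 64/Re = 64/861.43 = 0.074295
(b) Darcy-Weisbach: ΔP = f·(L/D)·½ρV²/1000 = 0.074295·(133/0.072)·½·880·3.35²/1000 = 677.7 kPa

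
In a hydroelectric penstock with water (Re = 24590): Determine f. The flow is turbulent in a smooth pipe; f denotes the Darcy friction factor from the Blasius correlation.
Formula: f = \frac{0.316}{Re^{0.25}}
f = 0.316/24590^0.25 = 0.02523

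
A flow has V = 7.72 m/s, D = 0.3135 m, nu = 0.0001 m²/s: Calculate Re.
Formula: Re = \frac{V D}{\nu}
Re = 7.72·0.3135/0.0001 = 24202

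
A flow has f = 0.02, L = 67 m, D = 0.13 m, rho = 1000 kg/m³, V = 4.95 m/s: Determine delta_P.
Formula: \Delta P = f \frac{L}{D} \frac{\rho V^2}{2}
delta_P = 0.02·(67/0.13)·0.5·1000·4.95²/1000 = 126.3 kPa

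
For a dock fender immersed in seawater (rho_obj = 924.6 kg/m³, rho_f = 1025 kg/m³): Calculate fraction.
Formula: f_{sub} = \frac{\rho_{obj}}{\rho_f}
fraction = 924.6/1025 = 0.902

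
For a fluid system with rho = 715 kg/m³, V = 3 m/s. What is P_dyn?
Formula: P_{dyn} = \frac{1}{2} \rho V^2
P_dyn = 0.5·715·3²/1000 = 3.217 kPa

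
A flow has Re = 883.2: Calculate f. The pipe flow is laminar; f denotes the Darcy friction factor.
Formula: f = \frac{64}{Re}
f = 64/883.2 = 0.07246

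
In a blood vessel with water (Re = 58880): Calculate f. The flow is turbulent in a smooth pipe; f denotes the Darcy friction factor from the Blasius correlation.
Formula: f = \frac{0.316}{Re^{0.25}}
f = 0.316/58880^0.25 = 0.02029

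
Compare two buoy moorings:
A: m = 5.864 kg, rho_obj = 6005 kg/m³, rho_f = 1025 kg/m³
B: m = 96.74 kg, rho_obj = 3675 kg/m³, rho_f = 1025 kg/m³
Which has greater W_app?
W_app(A) = 47.71 N, W_app(B) = 684.3 N. Answer: B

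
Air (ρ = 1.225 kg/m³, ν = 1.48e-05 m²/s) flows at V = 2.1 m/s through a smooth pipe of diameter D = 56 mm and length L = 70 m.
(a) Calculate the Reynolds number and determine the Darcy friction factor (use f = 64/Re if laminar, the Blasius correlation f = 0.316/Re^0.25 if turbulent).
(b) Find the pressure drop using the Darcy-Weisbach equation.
(a) Re = V·D/ν = 2.1·0.056/1.48e-05 = 7945.9 → turbulent (Re > 4000); f = 0.316/Re^0.25 = 0.316/7945.9^0.25 = 0.03347
(b) Darcy-Weisbach: ΔP = f·(L/D)·½ρV²/1000 = 0.03347·(70/0.056)·½·1.225·2.1²/1000 = 0.113 kPa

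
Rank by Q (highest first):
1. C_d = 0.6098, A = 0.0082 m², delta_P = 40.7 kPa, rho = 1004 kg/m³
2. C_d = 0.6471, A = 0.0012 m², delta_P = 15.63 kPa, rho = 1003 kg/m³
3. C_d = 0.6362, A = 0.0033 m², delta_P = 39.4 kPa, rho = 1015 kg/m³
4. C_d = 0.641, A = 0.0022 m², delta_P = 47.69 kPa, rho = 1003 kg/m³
Case 1: Q = 45.02 L/s
Case 2: Q = 4.335 L/s
Case 3: Q = 18.5 L/s
Case 4: Q = 13.75 L/s
Ranking (highest first): 1, 3, 4, 2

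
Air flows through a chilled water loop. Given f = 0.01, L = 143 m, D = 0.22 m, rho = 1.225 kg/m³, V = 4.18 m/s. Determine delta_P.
Formula: \Delta P = f \frac{L}{D} \frac{\rho V^2}{2}
delta_P = 0.01·(143/0.22)·0.5·1.225·4.18²/1000 = 0.06956 kPa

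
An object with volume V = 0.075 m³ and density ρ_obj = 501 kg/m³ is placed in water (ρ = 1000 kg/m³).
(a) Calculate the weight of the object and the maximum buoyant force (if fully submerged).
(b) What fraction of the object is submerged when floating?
(a) W=rho_obj*g*V=501*9.81*0.075=368.6 N; F_B(max)=rho*g*V=1000*9.81*0.075=735.8 N
(b) Floating fraction=rho_obj/rho=501/1000=0.501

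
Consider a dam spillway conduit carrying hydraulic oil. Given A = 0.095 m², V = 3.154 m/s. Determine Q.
Formula: Q = A V
Q = 0.095·3.154·1000 = 299.6 L/s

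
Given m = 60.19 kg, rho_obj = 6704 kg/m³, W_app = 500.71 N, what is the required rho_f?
Formula: W_{app} = mg\left(1 - \frac{\rho_f}{\rho_{obj}}\right)
Substituting knowns: 500.71 = 60.19·9.81·(1 − rho_f/6704)
Solving for rho_f: rho_f = 6704·(1 − 500.71/(60.19·9.81)) = 1019 kg/m³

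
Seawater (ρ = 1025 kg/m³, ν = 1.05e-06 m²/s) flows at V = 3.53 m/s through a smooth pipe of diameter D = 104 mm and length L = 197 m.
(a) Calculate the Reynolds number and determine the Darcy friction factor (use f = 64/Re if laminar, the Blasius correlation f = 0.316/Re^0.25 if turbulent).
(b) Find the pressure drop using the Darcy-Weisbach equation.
(a) Re = V·D/ν = 3.53·0.104/1.05e-06 = 349640 → turbulent (Re > 4000); f = 0.316/Re^0.25 = 0.316/349640^0.25 = 0.012995 (Blasius is strictly valid for Re ≲ 1e5; used here as the smooth-pipe estimate the problem specifies)
(b) Darcy-Weisbach: ΔP = f·(L/D)·½ρV²/1000 = 0.012995·(197/0.104)·½·1025·3.53²/1000 = 157.2 kPa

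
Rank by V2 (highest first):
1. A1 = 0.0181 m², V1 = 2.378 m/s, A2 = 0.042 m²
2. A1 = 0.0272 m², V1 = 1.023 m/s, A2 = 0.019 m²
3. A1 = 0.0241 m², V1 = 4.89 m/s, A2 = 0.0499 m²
Case 1: V2 = 1.025 m/s
Case 2: V2 = 1.465 m/s
Case 3: V2 = 2.362 m/s
Ranking (highest first): 3, 2, 1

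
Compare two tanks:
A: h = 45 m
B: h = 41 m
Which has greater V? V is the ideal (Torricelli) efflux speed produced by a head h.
V(A) = 29.71 m/s, V(B) = 28.36 m/s. Answer: A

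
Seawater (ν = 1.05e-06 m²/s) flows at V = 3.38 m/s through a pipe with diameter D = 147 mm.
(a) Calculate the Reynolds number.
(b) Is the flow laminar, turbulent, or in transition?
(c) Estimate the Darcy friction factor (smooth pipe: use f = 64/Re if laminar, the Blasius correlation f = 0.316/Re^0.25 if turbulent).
(a) Re = V·D/ν = 3.38·0.147/1.05e-06 = 473200
(b) Flow regime: turbulent (Re > 4000)
(c) Friction factor: f = 0.316/Re^0.25 = 0.316/473200^0.25 = 0.01205 (Blasius is strictly valid for Re ≲ 1e5; used here as the smooth-pipe estimate the problem specifies)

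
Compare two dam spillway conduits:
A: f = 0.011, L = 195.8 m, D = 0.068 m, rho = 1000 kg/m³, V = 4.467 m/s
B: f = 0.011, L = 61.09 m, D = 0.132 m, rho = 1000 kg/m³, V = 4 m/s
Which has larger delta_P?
delta_P(A) = 316 kPa, delta_P(B) = 40.73 kPa. Answer: A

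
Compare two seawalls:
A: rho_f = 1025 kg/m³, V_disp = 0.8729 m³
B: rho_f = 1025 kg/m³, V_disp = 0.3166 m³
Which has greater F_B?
F_B(A) = 8777 N, F_B(B) = 3183 N. Answer: A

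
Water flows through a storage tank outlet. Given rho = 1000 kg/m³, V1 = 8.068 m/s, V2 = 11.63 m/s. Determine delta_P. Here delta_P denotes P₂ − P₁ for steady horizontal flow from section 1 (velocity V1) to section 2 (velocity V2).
Formula: \Delta P = \frac{1}{2} \rho (V_1^2 - V_2^2)
delta_P = 0.5·1000·(8.068² − 11.63²)/1000 = -35.08 kPa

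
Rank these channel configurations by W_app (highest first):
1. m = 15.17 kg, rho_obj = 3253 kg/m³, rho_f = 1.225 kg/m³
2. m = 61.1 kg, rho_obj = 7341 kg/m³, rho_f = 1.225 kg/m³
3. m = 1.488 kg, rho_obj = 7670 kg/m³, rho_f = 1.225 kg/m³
Case 1: W_app = 148.8 N
Case 2: W_app = 599.3 N
Case 3: W_app = 14.59 N
Ranking (highest first): 2, 1, 3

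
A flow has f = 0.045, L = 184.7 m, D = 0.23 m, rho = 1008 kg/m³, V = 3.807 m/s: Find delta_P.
Formula: \Delta P = f \frac{L}{D} \frac{\rho V^2}{2}
delta_P = 0.045·(184.7/0.23)·0.5·1008·3.807²/1000 = 264 kPa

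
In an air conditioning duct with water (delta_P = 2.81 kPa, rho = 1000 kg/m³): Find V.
Formula: V = \sqrt{\frac{2 \Delta P}{\rho}}
V = √(2·(2.81·1000)/1000) = 2.371 m/s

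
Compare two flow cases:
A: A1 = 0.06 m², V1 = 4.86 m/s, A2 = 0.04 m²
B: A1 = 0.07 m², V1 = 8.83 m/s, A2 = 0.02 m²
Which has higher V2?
V2(A) = 7.29 m/s, V2(B) = 30.91 m/s. Answer: B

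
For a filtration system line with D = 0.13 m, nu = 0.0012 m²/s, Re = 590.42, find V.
Formula: Re = \frac{V D}{\nu}
Substituting knowns: 590.42 = V·0.13/0.0012
Solving for V: V = 590.42·0.0012/0.13 = 5.45 m/s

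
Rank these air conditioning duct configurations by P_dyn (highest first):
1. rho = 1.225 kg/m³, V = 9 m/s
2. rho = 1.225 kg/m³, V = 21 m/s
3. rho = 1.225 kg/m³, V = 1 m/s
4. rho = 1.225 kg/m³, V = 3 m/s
Case 1: P_dyn = 0.04961 kPa
Case 2: P_dyn = 0.2701 kPa
Case 3: P_dyn = 0.0006125 kPa
Case 4: P_dyn = 0.005513 kPa
Ranking (highest first): 2, 1, 4, 3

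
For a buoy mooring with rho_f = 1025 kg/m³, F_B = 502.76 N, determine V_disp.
Formula: F_B = \rho_f g V_{disp}
Substituting knowns: 502.76 = 1025·9.81·V_disp
Solving for V_disp: V_disp = 502.76/(1025·9.81) = 0.05 m³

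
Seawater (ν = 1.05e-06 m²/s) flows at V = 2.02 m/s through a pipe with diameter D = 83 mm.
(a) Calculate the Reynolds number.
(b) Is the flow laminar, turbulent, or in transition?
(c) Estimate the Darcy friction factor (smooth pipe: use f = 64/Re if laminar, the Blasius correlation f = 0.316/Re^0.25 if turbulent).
(a) Re = V·D/ν = 2.02·0.083/1.05e-06 = 159680
(b) Flow regime: turbulent (Re > 4000)
(c) Friction factor: f = 0.316/Re^0.25 = 0.316/159680^0.25 = 0.01581 (Blasius is strictly valid for Re ≲ 1e5; used here as the smooth-pipe estimate the problem specifies)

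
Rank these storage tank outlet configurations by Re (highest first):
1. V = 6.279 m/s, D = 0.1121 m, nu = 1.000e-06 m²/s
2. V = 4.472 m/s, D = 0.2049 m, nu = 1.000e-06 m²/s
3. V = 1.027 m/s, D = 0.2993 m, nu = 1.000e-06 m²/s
Case 1: Re = 703876
Case 2: Re = 916313
Case 3: Re = 307381
Ranking (highest first): 2, 1, 3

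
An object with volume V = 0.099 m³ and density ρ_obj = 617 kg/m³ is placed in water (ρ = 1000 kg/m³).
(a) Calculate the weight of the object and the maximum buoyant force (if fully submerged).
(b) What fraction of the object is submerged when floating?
(a) W=rho_obj*g*V=617*9.81*0.099=599.2 N; F_B(max)=rho*g*V=1000*9.81*0.099=971.2 N
(b) Floating fraction=rho_obj/rho=617/1000=0.617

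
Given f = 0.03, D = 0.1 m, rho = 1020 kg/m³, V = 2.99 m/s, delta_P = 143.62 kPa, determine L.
Formula: \Delta P = f \frac{L}{D} \frac{\rho V^2}{2}
Substituting knowns: 143.62 = 0.03·(L/0.1)·0.5·1020·2.99²/1000
Solving for L: L = (143.62·1000)·0.1/(0.03·0.5·1020·2.99²) = 105 m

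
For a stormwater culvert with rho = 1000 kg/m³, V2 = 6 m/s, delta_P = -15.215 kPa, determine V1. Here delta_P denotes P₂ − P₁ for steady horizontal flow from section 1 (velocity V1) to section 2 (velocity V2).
Formula: \Delta P = \frac{1}{2} \rho (V_1^2 - V_2^2)
Substituting knowns: -15.215 = 0.5·1000·(V1² − 6²)/1000
Solving for V1: V1 = √(6² + 2·(-15.215·1000)/1000) = 2.36 m/s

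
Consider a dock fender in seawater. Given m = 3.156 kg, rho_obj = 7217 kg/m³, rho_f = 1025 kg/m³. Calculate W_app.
Formula: W_{app} = mg\left(1 - \frac{\rho_f}{\rho_{obj}}\right)
W_app = 3.156·9.81·(1 − 1025/7217) = 26.56 N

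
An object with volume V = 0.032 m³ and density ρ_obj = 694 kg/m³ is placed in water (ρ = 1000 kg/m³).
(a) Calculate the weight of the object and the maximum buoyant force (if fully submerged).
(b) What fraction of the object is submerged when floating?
(a) W=rho_obj*g*V=694*9.81*0.032=217.9 N; F_B(max)=rho*g*V=1000*9.81*0.032=313.9 N
(b) Floating fraction=rho_obj/rho=694/1000=0.694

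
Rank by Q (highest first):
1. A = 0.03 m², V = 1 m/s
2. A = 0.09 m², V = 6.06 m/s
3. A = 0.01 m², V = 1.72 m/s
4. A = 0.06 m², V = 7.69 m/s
Case 1: Q = 30 L/s
Case 2: Q = 545.4 L/s
Case 3: Q = 17.2 L/s
Case 4: Q = 461.4 L/s
Ranking (highest first): 2, 4, 1, 3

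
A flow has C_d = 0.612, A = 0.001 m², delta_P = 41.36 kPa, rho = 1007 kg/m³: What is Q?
Formula: Q = C_d A \sqrt{\frac{2 \Delta P}{\rho}}
Q = 0.612·0.001·√(2·(41.36·1000)/1007)·1000 = 5.547 L/s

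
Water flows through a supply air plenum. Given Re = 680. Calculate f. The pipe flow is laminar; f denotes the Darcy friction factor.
Formula: f = \frac{64}{Re}
f = 64/680 = 0.09412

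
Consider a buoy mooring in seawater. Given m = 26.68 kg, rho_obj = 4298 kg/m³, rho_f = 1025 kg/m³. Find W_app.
Formula: W_{app} = mg\left(1 - \frac{\rho_f}{\rho_{obj}}\right)
W_app = 26.68·9.81·(1 − 1025/4298) = 199.3 N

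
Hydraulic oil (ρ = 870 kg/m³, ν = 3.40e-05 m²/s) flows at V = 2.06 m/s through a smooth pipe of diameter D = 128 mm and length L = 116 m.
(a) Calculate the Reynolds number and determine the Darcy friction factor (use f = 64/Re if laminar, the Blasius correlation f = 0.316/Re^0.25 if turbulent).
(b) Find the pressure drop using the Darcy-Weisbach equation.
(a) Re = V·D/ν = 2.06·0.128/3.40e-05 = 7755.3 → turbulent (Re > 4000); f = 0.316/Re^0.25 = 0.316/7755.3^0.25 = 0.033673
(b) Darcy-Weisbach: ΔP = f·(L/D)·½ρV²/1000 = 0.033673·(116/0.128)·½·870·2.06²/1000 = 56.33 kPa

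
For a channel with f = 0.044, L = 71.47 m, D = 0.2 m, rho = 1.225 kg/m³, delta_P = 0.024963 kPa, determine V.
Formula: \Delta P = f \frac{L}{D} \frac{\rho V^2}{2}
Substituting knowns: 0.024963 = 0.044·(71.47/0.2)·0.5·1.225·V²/1000
Solving for V: V = √((0.024963·1000)/(0.044·(71.47/0.2)·0.5·1.225)) = 1.61 m/s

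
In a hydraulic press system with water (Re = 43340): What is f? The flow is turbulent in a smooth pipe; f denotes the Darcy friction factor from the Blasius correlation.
Formula: f = \frac{0.316}{Re^{0.25}}
f = 0.316/43340^0.25 = 0.0219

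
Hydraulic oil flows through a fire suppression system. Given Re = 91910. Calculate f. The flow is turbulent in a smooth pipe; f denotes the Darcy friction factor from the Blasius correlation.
Formula: f = \frac{0.316}{Re^{0.25}}
f = 0.316/91910^0.25 = 0.01815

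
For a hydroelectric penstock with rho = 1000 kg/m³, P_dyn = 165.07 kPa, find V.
Formula: P_{dyn} = \frac{1}{2} \rho V^2
Substituting knowns: 165.07 = 0.5·1000·V²/1000
Solving for V: V = √(2·(165.07·1000)/1000) = 18.17 m/s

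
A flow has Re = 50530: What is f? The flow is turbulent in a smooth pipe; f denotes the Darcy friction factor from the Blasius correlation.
Formula: f = \frac{0.316}{Re^{0.25}}
f = 0.316/50530^0.25 = 0.02108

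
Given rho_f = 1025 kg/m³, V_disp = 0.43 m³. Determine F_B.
Formula: F_B = \rho_f g V_{disp}
F_B = 1025·9.81·0.43 = 4324 N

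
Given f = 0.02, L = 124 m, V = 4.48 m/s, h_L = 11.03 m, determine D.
Formula: h_L = f \frac{L}{D} \frac{V^2}{2g}
Substituting knowns: 11.03 = 0.02·(124/D)·4.48²/(2·9.81)
Solving for D: D = 0.02·124·4.48²/(2·9.81·11.03) = 0.23 m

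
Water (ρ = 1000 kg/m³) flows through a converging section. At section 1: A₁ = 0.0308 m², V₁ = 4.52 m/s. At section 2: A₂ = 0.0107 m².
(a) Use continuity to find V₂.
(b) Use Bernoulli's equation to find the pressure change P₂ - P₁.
(a) Continuity: A₁V₁=A₂V₂ -> V₂=A₁V₁/A₂=0.0308*4.52/0.0107=13.01 m/s
(b) Bernoulli: P₂-P₁=0.5*rho*(V₁^2-V₂^2)/1000=0.5*1000*(4.52^2-13.01^2)/1000=-74.41 kPa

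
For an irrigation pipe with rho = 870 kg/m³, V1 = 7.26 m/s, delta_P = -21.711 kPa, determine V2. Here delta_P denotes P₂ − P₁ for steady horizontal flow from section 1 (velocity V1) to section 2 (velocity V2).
Formula: \Delta P = \frac{1}{2} \rho (V_1^2 - V_2^2)
Substituting knowns: -21.711 = 0.5·870·(7.26² − V2²)/1000
Solving for V2: V2 = √(7.26² − 2·(-21.711·1000)/870) = 10.13 m/s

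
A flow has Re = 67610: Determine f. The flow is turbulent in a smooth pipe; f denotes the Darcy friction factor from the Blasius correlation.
Formula: f = \frac{0.316}{Re^{0.25}}
f = 0.316/67610^0.25 = 0.0196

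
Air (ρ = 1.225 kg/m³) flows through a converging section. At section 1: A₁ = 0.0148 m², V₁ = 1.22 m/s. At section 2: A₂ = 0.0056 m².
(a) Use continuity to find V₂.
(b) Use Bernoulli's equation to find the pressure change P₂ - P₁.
(a) Continuity: A₁V₁=A₂V₂ -> V₂=A₁V₁/A₂=0.0148*1.22/0.0056=3.22 m/s
(b) Bernoulli: P₂-P₁=0.5*rho*(V₁^2-V₂^2)/1000=0.5*1.225*(1.22^2-3.22^2)/1000=-0.005439 kPa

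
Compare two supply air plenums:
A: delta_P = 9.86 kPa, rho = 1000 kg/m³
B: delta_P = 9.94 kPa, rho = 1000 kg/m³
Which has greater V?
V(A) = 4.441 m/s, V(B) = 4.459 m/s. Answer: B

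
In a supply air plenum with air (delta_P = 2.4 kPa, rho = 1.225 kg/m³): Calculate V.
Formula: V = \sqrt{\frac{2 \Delta P}{\rho}}
V = √(2·(2.4·1000)/1.225) = 62.6 m/s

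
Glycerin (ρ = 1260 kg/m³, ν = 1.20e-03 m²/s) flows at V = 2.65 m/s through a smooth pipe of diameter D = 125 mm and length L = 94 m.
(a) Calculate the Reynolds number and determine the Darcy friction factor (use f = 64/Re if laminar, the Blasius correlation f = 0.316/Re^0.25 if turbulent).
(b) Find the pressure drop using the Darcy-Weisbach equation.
(a) Re = V·D/ν = 2.65·0.125/1.20e-03 = 276.04 → laminar (Re < 2300); f = 64/Re = 64/276.04 = 0.23185
(b) Darcy-Weisbach: ΔP = f·(L/D)·½ρV²/1000 = 0.23185·(94/0.125)·½·1260·2.65²/1000 = 771.4 kPa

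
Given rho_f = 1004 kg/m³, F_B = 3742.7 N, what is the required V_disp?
Formula: F_B = \rho_f g V_{disp}
Substituting knowns: 3742.7 = 1004·9.81·V_disp
Solving for V_disp: V_disp = 3742.7/(1004·9.81) = 0.38 m³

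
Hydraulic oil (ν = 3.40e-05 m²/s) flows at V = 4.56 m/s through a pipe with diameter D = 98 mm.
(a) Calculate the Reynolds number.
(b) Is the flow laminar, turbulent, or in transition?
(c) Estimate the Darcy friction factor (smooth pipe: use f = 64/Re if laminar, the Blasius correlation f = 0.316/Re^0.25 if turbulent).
(a) Re = V·D/ν = 4.56·0.098/3.40e-05 = 13144
(b) Flow regime: turbulent (Re > 4000)
(c) Friction factor: f = 0.316/Re^0.25 = 0.316/13144^0.25 = 0.02951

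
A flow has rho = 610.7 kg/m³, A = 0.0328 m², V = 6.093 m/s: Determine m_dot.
Formula: \dot{m} = \rho A V
m_dot = 610.7·0.0328·6.093 = 122 kg/s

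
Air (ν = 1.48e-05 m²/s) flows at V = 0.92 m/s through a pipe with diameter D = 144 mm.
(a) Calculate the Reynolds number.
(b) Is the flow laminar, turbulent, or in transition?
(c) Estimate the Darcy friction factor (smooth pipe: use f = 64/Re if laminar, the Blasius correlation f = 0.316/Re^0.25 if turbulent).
(a) Re = V·D/ν = 0.92·0.144/1.48e-05 = 8951.4
(b) Flow regime: turbulent (Re > 4000)
(c) Friction factor: f = 0.316/Re^0.25 = 0.316/8951.4^0.25 = 0.03249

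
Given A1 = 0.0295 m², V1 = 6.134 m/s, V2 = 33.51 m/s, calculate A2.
Formula: V_2 = \frac{A_1 V_1}{A_2}
Substituting knowns: 33.51 = 0.0295·6.134/A2
Solving for A2: A2 = 0.0295·6.134/33.51 = 0.0054 m²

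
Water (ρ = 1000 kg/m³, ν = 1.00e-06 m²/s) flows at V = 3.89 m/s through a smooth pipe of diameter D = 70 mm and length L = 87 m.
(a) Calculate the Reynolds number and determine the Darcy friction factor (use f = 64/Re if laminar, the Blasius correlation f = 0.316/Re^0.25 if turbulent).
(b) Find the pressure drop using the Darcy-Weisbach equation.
(a) Re = V·D/ν = 3.89·0.07/1.00e-06 = 272300 → turbulent (Re > 4000); f = 0.316/Re^0.25 = 0.316/272300^0.25 = 0.013833 (Blasius is strictly valid for Re ≲ 1e5; used here as the smooth-pipe estimate the problem specifies)
(b) Darcy-Weisbach: ΔP = f·(L/D)·½ρV²/1000 = 0.013833·(87/0.070)·½·1000·3.89²/1000 = 130.1 kPa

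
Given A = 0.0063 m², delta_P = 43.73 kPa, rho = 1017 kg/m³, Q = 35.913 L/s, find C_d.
Formula: Q = C_d A \sqrt{\frac{2 \Delta P}{\rho}}
Substituting knowns: 35.913 = C_d·0.0063·√(2·(43.73·1000)/1017)·1000
Solving for C_d: C_d = (35.913/1000)/(0.0063·√(2·(43.73·1000)/1017)) = 0.6147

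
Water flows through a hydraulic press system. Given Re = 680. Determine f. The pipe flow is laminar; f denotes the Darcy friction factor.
Formula: f = \frac{64}{Re}
f = 64/680 = 0.09412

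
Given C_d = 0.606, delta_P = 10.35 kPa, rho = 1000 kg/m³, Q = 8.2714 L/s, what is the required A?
Formula: Q = C_d A \sqrt{\frac{2 \Delta P}{\rho}}
Substituting knowns: 8.2714 = 0.606·A·√(2·(10.35·1000)/1000)·1000
Solving for A: A = (8.2714/1000)/(0.606·√(2·(10.35·1000)/1000)) = 0.003 m²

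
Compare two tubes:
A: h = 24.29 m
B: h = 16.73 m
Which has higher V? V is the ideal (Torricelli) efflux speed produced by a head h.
V(A) = 21.83 m/s, V(B) = 18.12 m/s. Answer: A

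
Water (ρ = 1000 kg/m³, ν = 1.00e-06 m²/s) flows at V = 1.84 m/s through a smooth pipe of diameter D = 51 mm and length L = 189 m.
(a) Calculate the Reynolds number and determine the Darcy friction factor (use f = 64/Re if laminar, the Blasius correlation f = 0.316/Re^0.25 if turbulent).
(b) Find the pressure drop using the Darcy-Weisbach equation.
(a) Re = V·D/ν = 1.84·0.051/1.00e-06 = 93840 → turbulent (Re > 4000); f = 0.316/Re^0.25 = 0.316/93840^0.25 = 0.018055
(b) Darcy-Weisbach: ΔP = f·(L/D)·½ρV²/1000 = 0.018055·(189/0.051)·½·1000·1.84²/1000 = 113.3 kPa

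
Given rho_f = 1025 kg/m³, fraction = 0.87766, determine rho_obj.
Formula: f_{sub} = \frac{\rho_{obj}}{\rho_f}
Substituting knowns: 0.87766 = rho_obj/1025
Solving for rho_obj: rho_obj = 0.87766·1025 = 899.6 kg/m³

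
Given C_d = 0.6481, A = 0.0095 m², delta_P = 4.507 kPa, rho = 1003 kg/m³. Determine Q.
Formula: Q = C_d A \sqrt{\frac{2 \Delta P}{\rho}}
Q = 0.6481·0.0095·√(2·(4.507·1000)/1003)·1000 = 18.46 L/s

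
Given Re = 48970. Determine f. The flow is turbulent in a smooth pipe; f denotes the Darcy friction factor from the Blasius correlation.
Formula: f = \frac{0.316}{Re^{0.25}}
f = 0.316/48970^0.25 = 0.02124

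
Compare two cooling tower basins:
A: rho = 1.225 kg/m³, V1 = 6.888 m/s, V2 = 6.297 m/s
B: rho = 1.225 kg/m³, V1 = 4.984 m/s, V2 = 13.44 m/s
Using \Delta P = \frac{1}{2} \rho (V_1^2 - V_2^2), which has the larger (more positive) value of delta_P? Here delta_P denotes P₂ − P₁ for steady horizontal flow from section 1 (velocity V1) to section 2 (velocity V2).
delta_P(A) = 0.004773 kPa, delta_P(B) = -0.09542 kPa. Answer: A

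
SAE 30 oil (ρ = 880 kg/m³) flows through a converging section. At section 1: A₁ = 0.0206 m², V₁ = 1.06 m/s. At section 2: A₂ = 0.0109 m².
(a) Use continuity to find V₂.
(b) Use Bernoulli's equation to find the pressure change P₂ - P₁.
(a) Continuity: A₁V₁=A₂V₂ -> V₂=A₁V₁/A₂=0.0206*1.06/0.0109=2.00 m/s
(b) Bernoulli: P₂-P₁=0.5*rho*(V₁^2-V₂^2)/1000=0.5*880*(1.06^2-2.00^2)/1000=-1.266 kPa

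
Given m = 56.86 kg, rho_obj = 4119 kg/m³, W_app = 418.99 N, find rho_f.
Formula: W_{app} = mg\left(1 - \frac{\rho_f}{\rho_{obj}}\right)
Substituting knowns: 418.99 = 56.86·9.81·(1 − rho_f/4119)
Solving for rho_f: rho_f = 4119·(1 − 418.99/(56.86·9.81)) = 1025 kg/m³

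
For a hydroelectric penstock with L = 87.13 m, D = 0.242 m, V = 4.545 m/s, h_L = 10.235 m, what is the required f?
Formula: h_L = f \frac{L}{D} \frac{V^2}{2g}
Substituting knowns: 10.235 = f·(87.13/0.242)·4.545²/(2·9.81)
Solving for f: f = 10.235·2·9.81/((87.13/0.242)·4.545²) = 0.027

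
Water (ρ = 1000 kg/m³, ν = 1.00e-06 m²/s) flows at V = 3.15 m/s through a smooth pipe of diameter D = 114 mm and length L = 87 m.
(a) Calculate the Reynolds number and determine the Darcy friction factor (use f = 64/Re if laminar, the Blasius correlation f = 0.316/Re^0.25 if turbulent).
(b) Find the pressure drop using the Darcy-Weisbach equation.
(a) Re = V·D/ν = 3.15·0.114/1.00e-06 = 359100 → turbulent (Re > 4000); f = 0.316/Re^0.25 = 0.316/359100^0.25 = 0.012909 (Blasius is strictly valid for Re ≲ 1e5; used here as the smooth-pipe estimate the problem specifies)
(b) Darcy-Weisbach: ΔP = f·(L/D)·½ρV²/1000 = 0.012909·(87/0.114)·½·1000·3.15²/1000 = 48.88 kPa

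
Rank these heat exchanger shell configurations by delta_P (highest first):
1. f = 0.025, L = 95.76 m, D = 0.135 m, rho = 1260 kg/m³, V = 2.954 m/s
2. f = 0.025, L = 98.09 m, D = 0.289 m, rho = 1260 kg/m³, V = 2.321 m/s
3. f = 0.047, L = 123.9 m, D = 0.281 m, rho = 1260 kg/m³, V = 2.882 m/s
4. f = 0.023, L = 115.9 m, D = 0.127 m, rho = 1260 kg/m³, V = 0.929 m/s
Case 1: delta_P = 97.49 kPa
Case 2: delta_P = 28.8 kPa
Case 3: delta_P = 108.4 kPa
Case 4: delta_P = 11.41 kPa
Ranking (highest first): 3, 1, 2, 4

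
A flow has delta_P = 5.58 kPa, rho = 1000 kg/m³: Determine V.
Formula: V = \sqrt{\frac{2 \Delta P}{\rho}}
V = √(2·(5.58·1000)/1000) = 3.341 m/s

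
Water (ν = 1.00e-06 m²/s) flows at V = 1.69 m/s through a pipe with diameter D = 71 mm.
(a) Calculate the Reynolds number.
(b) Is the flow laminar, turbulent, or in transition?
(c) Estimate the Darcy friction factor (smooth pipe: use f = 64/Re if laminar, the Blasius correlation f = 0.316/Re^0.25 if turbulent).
(a) Re = V·D/ν = 1.69·0.071/1.00e-06 = 119990
(b) Flow regime: turbulent (Re > 4000)
(c) Friction factor: f = 0.316/Re^0.25 = 0.316/119990^0.25 = 0.01698 (Blasius is strictly valid for Re ≲ 1e5; used here as the smooth-pipe estimate the problem specifies)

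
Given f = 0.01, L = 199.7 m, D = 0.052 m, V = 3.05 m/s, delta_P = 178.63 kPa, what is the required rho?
Formula: \Delta P = f \frac{L}{D} \frac{\rho V^2}{2}
Substituting knowns: 178.63 = 0.01·(199.7/0.052)·0.5·rho·3.05²/1000
Solving for rho: rho = (178.63·1000)/(0.01·(199.7/0.052)·0.5·3.05²) = 1000 kg/m³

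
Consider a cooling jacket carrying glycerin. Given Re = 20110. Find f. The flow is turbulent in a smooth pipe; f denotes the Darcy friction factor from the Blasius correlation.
Formula: f = \frac{0.316}{Re^{0.25}}
f = 0.316/20110^0.25 = 0.02654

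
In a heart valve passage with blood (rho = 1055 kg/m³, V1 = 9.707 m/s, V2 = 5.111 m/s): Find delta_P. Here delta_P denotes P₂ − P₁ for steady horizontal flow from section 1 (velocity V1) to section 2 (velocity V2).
Formula: \Delta P = \frac{1}{2} \rho (V_1^2 - V_2^2)
delta_P = 0.5·1055·(9.707² − 5.111²)/1000 = 35.92 kPa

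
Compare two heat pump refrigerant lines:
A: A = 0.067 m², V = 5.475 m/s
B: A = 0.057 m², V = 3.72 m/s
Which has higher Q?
Q(A) = 366.8 L/s, Q(B) = 212 L/s. Answer: A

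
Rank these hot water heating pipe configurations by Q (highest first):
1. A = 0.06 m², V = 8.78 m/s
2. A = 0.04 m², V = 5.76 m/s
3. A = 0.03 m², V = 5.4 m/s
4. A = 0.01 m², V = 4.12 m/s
Case 1: Q = 526.8 L/s
Case 2: Q = 230.4 L/s
Case 3: Q = 162 L/s
Case 4: Q = 41.2 L/s
Ranking (highest first): 1, 2, 3, 4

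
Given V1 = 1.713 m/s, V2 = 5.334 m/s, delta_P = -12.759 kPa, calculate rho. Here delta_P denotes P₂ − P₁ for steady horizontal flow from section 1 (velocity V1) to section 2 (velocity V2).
Formula: \Delta P = \frac{1}{2} \rho (V_1^2 - V_2^2)
Substituting knowns: -12.759 = 0.5·rho·(1.713² − 5.334²)/1000
Solving for rho: rho = 2·(-12.759·1000)/(1.713² − 5.334²) = 1000 kg/m³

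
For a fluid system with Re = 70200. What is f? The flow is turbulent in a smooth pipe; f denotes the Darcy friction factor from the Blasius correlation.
Formula: f = \frac{0.316}{Re^{0.25}}
f = 0.316/70200^0.25 = 0.01941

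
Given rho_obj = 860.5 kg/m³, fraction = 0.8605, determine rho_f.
Formula: f_{sub} = \frac{\rho_{obj}}{\rho_f}
Substituting knowns: 0.8605 = 860.5/rho_f
Solving for rho_f: rho_f = 860.5/0.8605 = 1000 kg/m³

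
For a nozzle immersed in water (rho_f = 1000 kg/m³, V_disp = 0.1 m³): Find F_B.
Formula: F_B = \rho_f g V_{disp}
F_B = 1000·9.81·0.1 = 981 N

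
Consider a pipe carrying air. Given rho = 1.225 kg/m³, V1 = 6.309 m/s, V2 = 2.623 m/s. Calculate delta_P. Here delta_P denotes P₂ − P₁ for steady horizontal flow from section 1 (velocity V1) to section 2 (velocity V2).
Formula: \Delta P = \frac{1}{2} \rho (V_1^2 - V_2^2)
delta_P = 0.5·1.225·(6.309² − 2.623²)/1000 = 0.02017 kPa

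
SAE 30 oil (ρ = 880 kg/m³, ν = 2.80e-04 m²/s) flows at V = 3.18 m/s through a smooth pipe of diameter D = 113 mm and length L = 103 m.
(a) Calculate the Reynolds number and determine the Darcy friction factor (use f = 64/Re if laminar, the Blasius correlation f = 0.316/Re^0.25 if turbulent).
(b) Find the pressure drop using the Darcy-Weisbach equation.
(a) Re = V·D/ν = 3.18·0.113/2.80e-04 = 1283.4 → laminar (Re < 2300); f = 64/Re = 64/1283.4 = 0.049868
(b) Darcy-Weisbach: ΔP = f·(L/D)·½ρV²/1000 = 0.049868·(103/0.113)·½·880·3.18²/1000 = 202.2 kPa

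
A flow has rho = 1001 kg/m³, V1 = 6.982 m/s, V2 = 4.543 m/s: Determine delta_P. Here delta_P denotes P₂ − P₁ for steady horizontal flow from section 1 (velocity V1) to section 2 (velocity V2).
Formula: \Delta P = \frac{1}{2} \rho (V_1^2 - V_2^2)
delta_P = 0.5·1001·(6.982² − 4.543²)/1000 = 14.07 kPa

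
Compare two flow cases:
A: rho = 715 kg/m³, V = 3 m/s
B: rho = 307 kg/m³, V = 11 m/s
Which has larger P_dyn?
P_dyn(A) = 3.217 kPa, P_dyn(B) = 18.57 kPa. Answer: B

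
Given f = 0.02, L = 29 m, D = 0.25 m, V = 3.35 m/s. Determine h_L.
Formula: h_L = f \frac{L}{D} \frac{V^2}{2g}
h_L = 0.02·(29/0.25)·3.35²/(2·9.81) = 1.327 m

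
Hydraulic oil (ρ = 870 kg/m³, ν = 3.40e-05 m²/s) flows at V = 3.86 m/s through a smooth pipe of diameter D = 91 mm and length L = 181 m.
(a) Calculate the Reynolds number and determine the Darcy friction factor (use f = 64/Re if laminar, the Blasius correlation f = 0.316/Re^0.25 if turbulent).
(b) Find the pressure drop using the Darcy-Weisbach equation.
(a) Re = V·D/ν = 3.86·0.091/3.40e-05 = 10331 → turbulent (Re > 4000); f = 0.316/Re^0.25 = 0.316/10331^0.25 = 0.031344
(b) Darcy-Weisbach: ΔP = f·(L/D)·½ρV²/1000 = 0.031344·(181/0.091)·½·870·3.86²/1000 = 404.1 kPa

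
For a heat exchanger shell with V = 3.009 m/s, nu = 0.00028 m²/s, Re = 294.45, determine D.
Formula: Re = \frac{V D}{\nu}
Substituting knowns: 294.45 = 3.009·D/0.00028
Solving for D: D = 294.45·0.00028/3.009 = 0.0274 m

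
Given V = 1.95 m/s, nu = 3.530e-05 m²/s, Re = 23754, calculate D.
Formula: Re = \frac{V D}{\nu}
Substituting knowns: 23754 = 1.95·D/3.530e-05
Solving for D: D = 23754·3.530e-05/1.95 = 0.43 m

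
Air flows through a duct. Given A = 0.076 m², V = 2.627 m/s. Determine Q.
Formula: Q = A V
Q = 0.076·2.627·1000 = 199.7 L/s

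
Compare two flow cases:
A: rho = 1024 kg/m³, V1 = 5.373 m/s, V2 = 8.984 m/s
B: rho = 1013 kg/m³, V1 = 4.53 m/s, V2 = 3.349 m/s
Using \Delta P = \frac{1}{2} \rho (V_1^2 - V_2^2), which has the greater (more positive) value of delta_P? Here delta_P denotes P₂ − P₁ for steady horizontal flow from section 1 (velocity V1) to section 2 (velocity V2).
delta_P(A) = -26.54 kPa, delta_P(B) = 4.713 kPa. Answer: B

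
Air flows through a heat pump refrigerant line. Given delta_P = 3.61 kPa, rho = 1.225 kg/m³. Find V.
Formula: V = \sqrt{\frac{2 \Delta P}{\rho}}
V = √(2·(3.61·1000)/1.225) = 76.77 m/s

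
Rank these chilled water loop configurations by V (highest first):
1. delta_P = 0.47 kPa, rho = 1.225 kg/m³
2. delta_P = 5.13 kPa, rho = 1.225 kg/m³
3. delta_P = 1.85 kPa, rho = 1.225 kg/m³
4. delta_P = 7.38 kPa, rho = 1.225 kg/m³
Case 1: V = 27.7 m/s
Case 2: V = 91.52 m/s
Case 3: V = 54.96 m/s
Case 4: V = 109.8 m/s
Ranking (highest first): 4, 2, 3, 1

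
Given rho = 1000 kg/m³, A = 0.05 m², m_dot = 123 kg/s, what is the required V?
Formula: \dot{m} = \rho A V
Substituting knowns: 123 = 1000·0.05·V
Solving for V: V = 123/(1000·0.05) = 2.46 m/s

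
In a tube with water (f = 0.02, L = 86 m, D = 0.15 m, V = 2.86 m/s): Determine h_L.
Formula: h_L = f \frac{L}{D} \frac{V^2}{2g}
h_L = 0.02·(86/0.15)·2.86²/(2·9.81) = 4.78 m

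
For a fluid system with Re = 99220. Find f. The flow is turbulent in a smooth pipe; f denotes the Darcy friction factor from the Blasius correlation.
Formula: f = \frac{0.316}{Re^{0.25}}
f = 0.316/99220^0.25 = 0.0178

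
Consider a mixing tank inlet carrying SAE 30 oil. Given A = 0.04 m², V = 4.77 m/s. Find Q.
Formula: Q = A V
Q = 0.04·4.77·1000 = 190.8 L/s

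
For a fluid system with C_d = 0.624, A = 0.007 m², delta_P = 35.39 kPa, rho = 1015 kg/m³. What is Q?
Formula: Q = C_d A \sqrt{\frac{2 \Delta P}{\rho}}
Q = 0.624·0.007·√(2·(35.39·1000)/1015)·1000 = 36.48 L/s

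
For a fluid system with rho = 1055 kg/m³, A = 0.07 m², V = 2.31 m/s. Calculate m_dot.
Formula: \dot{m} = \rho A V
m_dot = 1055·0.07·2.31 = 170.6 kg/s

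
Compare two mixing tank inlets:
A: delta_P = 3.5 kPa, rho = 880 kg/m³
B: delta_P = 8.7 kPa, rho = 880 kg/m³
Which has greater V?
V(A) = 2.82 m/s, V(B) = 4.447 m/s. Answer: B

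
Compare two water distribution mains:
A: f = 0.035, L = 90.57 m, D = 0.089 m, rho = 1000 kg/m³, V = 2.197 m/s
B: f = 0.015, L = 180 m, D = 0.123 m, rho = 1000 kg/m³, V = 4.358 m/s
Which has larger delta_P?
delta_P(A) = 85.96 kPa, delta_P(B) = 208.5 kPa. Answer: B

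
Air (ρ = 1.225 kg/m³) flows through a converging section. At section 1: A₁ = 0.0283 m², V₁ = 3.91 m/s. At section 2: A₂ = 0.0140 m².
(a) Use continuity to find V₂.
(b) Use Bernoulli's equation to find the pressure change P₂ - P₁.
(a) Continuity: A₁V₁=A₂V₂ -> V₂=A₁V₁/A₂=0.0283*3.91/0.0140=7.90 m/s
(b) Bernoulli: P₂-P₁=0.5*rho*(V₁^2-V₂^2)/1000=0.5*1.225*(3.91^2-7.90^2)/1000=-0.02886 kPa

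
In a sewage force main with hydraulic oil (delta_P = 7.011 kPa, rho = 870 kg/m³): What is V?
Formula: V = \sqrt{\frac{2 \Delta P}{\rho}}
V = √(2·(7.011·1000)/870) = 4.015 m/s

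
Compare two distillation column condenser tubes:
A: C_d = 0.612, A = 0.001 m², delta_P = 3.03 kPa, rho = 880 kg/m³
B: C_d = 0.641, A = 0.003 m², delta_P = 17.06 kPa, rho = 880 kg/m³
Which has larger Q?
Q(A) = 1.606 L/s, Q(B) = 11.97 L/s. Answer: B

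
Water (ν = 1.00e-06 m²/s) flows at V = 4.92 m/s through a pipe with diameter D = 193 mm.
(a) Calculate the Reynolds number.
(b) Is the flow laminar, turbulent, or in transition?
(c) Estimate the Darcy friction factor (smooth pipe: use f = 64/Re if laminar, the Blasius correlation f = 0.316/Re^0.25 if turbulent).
(a) Re = V·D/ν = 4.92·0.193/1.00e-06 = 949560
(b) Flow regime: turbulent (Re > 4000)
(c) Friction factor: f = 0.316/Re^0.25 = 0.316/949560^0.25 = 0.01012 (Blasius is strictly valid for Re ≲ 1e5; used here as the smooth-pipe estimate the problem specifies)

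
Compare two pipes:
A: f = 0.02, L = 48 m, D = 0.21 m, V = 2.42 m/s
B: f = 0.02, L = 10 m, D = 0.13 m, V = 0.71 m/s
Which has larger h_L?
h_L(A) = 1.365 m, h_L(B) = 0.03953 m. Answer: A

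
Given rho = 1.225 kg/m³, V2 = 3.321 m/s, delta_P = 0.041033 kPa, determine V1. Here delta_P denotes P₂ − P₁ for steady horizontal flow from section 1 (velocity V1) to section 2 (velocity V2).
Formula: \Delta P = \frac{1}{2} \rho (V_1^2 - V_2^2)
Substituting knowns: 0.041033 = 0.5·1.225·(V1² − 3.321²)/1000
Solving for V1: V1 = √(3.321² + 2·(0.041033·1000)/1.225) = 8.833 m/s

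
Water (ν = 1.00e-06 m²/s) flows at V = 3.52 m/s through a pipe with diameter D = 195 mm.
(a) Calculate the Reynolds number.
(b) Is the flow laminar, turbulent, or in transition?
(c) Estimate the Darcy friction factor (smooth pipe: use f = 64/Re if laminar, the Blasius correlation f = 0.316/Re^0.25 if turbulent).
(a) Re = V·D/ν = 3.52·0.195/1.00e-06 = 686400
(b) Flow regime: turbulent (Re > 4000)
(c) Friction factor: f = 0.316/Re^0.25 = 0.316/686400^0.25 = 0.01098 (Blasius is strictly valid for Re ≲ 1e5; used here as the smooth-pipe estimate the problem specifies)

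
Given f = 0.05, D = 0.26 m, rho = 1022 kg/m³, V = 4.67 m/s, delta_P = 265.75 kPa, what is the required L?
Formula: \Delta P = f \frac{L}{D} \frac{\rho V^2}{2}
Substituting knowns: 265.75 = 0.05·(L/0.26)·0.5·1022·4.67²/1000
Solving for L: L = (265.75·1000)·0.26/(0.05·0.5·1022·4.67²) = 124 m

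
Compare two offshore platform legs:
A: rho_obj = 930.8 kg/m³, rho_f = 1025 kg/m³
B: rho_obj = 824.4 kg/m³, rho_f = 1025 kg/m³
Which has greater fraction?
fraction(A) = 0.9081, fraction(B) = 0.8043. Answer: A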